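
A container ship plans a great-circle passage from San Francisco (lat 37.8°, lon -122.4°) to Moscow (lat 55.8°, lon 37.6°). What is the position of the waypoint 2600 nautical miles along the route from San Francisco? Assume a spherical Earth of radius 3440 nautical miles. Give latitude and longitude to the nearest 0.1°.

Convert each endpoint to a unit vector on the sphere (x = cos φ cos λ, y = cos φ sin λ, z = sin φ).
The central angle between the endpoints is δ = arccos(p₁·p₂) ≈ 1.481 rad (84.9°). The total great-circle distance is δ·R ≈ 1.481 × 3440 ≈ 5095 nmi, so the target fraction is f = 2600/5095 ≈ 0.510.
Interpolate at f ≈ 0.510 with slerp weights a = sin((1−f)δ)/sin δ ≈ 0.666, b = sin(fδ)/sin δ ≈ 0.689.
p = a·p₁ + b·p₂ ≈ (0.025, -0.208, 0.978); φ = arcsin(p_z) ≈ 77.90°, λ = atan2(p_y, p_x) ≈ -83.24°.

≈ lat 77.9°, lon -83.2°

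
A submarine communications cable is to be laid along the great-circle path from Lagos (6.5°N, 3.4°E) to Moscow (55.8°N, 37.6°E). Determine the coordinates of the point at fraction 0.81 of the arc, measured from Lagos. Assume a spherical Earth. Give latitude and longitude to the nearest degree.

Convert each endpoint to a unit vector on the sphere (x = cos φ cos λ, y = cos φ sin λ, z = sin φ).
The central angle between the endpoints is δ = arccos(p₁·p₂) ≈ 0.982 rad (56.3°).
Interpolate at f = 0.81 with slerp weights a = sin((1−f)δ)/sin δ ≈ 0.223, b = sin(fδ)/sin δ ≈ 0.859.
p = a·p₁ + b·p₂ ≈ (0.604, 0.308, 0.735); φ = arcsin(p_z) ≈ 47.35°, λ = atan2(p_y, p_x) ≈ 27.01°.

≈ 47°N, 27°E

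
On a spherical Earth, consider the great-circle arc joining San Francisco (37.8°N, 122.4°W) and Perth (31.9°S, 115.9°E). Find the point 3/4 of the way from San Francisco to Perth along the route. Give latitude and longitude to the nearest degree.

Write both endpoints as unit vectors p₁, p₂ with components (cos φ cos λ, cos φ sin λ, sin φ).
The central angle between the endpoints is δ = arccos(p₁·p₂) ≈ 2.314 rad (132.6°).
Interpolate at f = 3/4 with slerp weights a = sin((1−f)δ)/sin δ ≈ 0.742, b = sin(fδ)/sin δ ≈ 1.339.
p = a·p₁ + b·p₂ ≈ (-0.811, 0.528, -0.253); φ = arcsin(p_z) ≈ -14.65°, λ = atan2(p_y, p_x) ≈ 146.95°.

≈ 15°S, 147°E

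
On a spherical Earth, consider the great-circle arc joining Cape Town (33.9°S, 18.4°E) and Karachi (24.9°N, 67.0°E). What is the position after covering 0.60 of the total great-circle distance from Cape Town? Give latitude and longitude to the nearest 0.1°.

≈ 1.1°N, 48.2°E

Convert each endpoint to a unit vector on the sphere (x = cos φ cos λ, y = cos φ sin λ, z = sin φ).
The central angle between the endpoints is δ = arccos(p₁·p₂) ≈ 1.305 rad (74.7°).
Interpolate at f = 0.60 with slerp weights a = sin((1−f)δ)/sin δ ≈ 0.517, b = sin(fδ)/sin δ ≈ 0.731.
p = a·p₁ + b·p₂ ≈ (0.666, 0.746, 0.020); φ = arcsin(p_z) ≈ 1.12°, λ = atan2(p_y, p_x) ≈ 48.23°.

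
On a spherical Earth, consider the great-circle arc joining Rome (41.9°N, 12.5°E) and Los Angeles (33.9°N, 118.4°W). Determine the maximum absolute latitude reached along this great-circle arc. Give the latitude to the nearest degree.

The great circle lies in the plane with unit normal n̂ = (p₁ × p₂)/|p₁ × p₂|.
Here n̂_z ≈ -0.467; the vertex latitude is φ_max = arccos|n̂_z| ≈ 62.1°.
Check via Clairaut: cos φ_max = |cos φ₁| · sin C = cos(41.9°)·sin(38.9°) ≈ 0.467, again giving ≈ 62.1°.

≈ 62°N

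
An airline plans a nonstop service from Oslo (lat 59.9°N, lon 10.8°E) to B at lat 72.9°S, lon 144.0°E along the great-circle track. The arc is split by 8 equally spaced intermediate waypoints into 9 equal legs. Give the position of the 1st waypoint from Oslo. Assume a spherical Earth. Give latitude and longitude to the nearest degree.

≈ lat 45°N, lon 25°E

The haversine formula gives a central angle δ ≈ 2.759 rad (158.1°) between the endpoints.
Interpolate at f = 1/9 with slerp weights a = sin((1−f)δ)/sin δ ≈ 1.704, b = sin(fδ)/sin δ ≈ 0.809.
p = a·p₁ + b·p₂ ≈ (0.647, 0.300, 0.701); φ = arcsin(p_z) ≈ 44.50°, λ = atan2(p_y, p_x) ≈ 24.88°.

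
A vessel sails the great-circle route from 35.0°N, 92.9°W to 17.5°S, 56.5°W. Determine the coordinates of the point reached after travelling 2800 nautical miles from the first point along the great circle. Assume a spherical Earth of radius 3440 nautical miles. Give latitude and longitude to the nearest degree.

≈ 4°S, 65°W

Convert each endpoint to a unit vector on the sphere (x = cos φ cos λ, y = cos φ sin λ, z = sin φ).
The central angle between the endpoints is δ = arccos(p₁·p₂) ≈ 1.097 rad (62.8°). The total great-circle distance is δ·R ≈ 1.097 × 3440 ≈ 3773 nmi, so the target fraction is f = 2800/3773 ≈ 0.742.
Interpolate at f ≈ 0.742 with slerp weights a = sin((1−f)δ)/sin δ ≈ 0.314, b = sin(fδ)/sin δ ≈ 0.817.
p = a·p₁ + b·p₂ ≈ (0.417, -0.906, -0.066); φ = arcsin(p_z) ≈ -3.77°, λ = atan2(p_y, p_x) ≈ -65.29°.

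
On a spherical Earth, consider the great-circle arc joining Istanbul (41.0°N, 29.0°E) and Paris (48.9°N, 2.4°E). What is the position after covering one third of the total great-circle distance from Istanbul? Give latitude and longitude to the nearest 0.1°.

Write both endpoints as unit vectors p₁, p₂ with components (cos φ cos λ, cos φ sin λ, sin φ).
The central angle between the endpoints is δ = arccos(p₁·p₂) ≈ 0.354 rad (20.3°).
Interpolate at f = 1/3 with slerp weights a = sin((1−f)δ)/sin δ ≈ 0.674, b = sin(fδ)/sin δ ≈ 0.340.
p = a·p₁ + b·p₂ ≈ (0.668, 0.256, 0.698); φ = arcsin(p_z) ≈ 44.30°, λ = atan2(p_y, p_x) ≈ 20.97°.

≈ 44.3°N, 21.0°E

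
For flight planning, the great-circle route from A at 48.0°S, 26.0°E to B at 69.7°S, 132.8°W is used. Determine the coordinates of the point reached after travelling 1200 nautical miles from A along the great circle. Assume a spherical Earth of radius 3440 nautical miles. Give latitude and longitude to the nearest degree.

Write both endpoints as unit vectors p₁, p₂ with components (cos φ cos λ, cos φ sin λ, sin φ).
The central angle between the endpoints is δ = arccos(p₁·p₂) ≈ 1.070 rad (61.3°). The total great-circle distance is δ·R ≈ 1.070 × 3440 ≈ 3679 nmi, so the target fraction is f = 1200/3679 ≈ 0.326.
Interpolate at f ≈ 0.326 with slerp weights a = sin((1−f)δ)/sin δ ≈ 0.752, b = sin(fδ)/sin δ ≈ 0.390.
p = a·p₁ + b·p₂ ≈ (0.361, 0.122, -0.925); φ = arcsin(p_z) ≈ -67.63°, λ = atan2(p_y, p_x) ≈ 18.62°.

≈ 68°S, 19°E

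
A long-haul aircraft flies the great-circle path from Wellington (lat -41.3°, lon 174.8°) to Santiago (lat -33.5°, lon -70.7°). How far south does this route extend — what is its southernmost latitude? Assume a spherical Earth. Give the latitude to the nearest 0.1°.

≈ -55.0°

The great circle lies in the plane with unit normal n̂ = (p₁ × p₂)/|p₁ × p₂|.
Here n̂_z ≈ +0.573; the vertex latitude is φ_max = arccos|n̂_z| ≈ 55.0°.
Check via Clairaut: cos φ_max = |cos φ₁| · sin C = cos(41.3°)·sin(130.3°) ≈ 0.573, again giving ≈ 55.0°.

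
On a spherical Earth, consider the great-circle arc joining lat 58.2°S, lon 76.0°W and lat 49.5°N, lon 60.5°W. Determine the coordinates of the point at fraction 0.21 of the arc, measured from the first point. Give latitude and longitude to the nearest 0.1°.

Write both endpoints as unit vectors p₁, p₂ with components (cos φ cos λ, cos φ sin λ, sin φ).
The central angle between the endpoints is δ = arccos(p₁·p₂) ≈ 1.893 rad (108.5°).
Interpolate at f = 0.21 with slerp weights a = sin((1−f)δ)/sin δ ≈ 1.051, b = sin(fδ)/sin δ ≈ 0.408.
p = a·p₁ + b·p₂ ≈ (0.265, -0.768, -0.583); φ = arcsin(p_z) ≈ -35.67°, λ = atan2(p_y, p_x) ≈ -71.00°.

≈ lat 35.7°S, lon 71.0°W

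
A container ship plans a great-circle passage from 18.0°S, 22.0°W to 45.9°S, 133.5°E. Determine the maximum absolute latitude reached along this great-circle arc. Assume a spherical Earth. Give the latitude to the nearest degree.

≈ 73°S

The great circle lies in the plane with unit normal n̂ = (p₁ × p₂)/|p₁ × p₂|.
Here n̂_z ≈ +0.297; the vertex latitude is φ_max = arccos|n̂_z| ≈ 72.7°.
Check via Clairaut: cos φ_max = |cos φ₁| · sin C = cos(18.0°)·sin(161.8°) ≈ 0.297, again giving ≈ 72.7°.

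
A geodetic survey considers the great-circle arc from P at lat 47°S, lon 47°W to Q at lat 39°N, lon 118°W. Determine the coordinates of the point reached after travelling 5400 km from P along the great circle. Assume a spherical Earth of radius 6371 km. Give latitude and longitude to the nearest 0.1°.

Write both endpoints as unit vectors p₁, p₂ with components (cos φ cos λ, cos φ sin λ, sin φ).
The central angle between the endpoints is δ = arccos(p₁·p₂) ≈ 1.863 rad (106.7°). The total great-circle distance is δ·R ≈ 1.863 × 6371 ≈ 11867 km, so the target fraction is f = 5400/11867 ≈ 0.455.
Interpolate at f ≈ 0.455 with slerp weights a = sin((1−f)δ)/sin δ ≈ 0.887, b = sin(fδ)/sin δ ≈ 0.783.
p = a·p₁ + b·p₂ ≈ (0.127, -0.980, -0.156); φ = arcsin(p_z) ≈ -8.98°, λ = atan2(p_y, p_x) ≈ -82.61°.

≈ lat 9.0°S, lon 82.6°W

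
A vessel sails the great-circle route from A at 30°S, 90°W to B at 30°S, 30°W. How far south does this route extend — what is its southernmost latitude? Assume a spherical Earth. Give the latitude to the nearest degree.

≈ 34°S

The great circle lies in the plane with unit normal n̂ = (p₁ × p₂)/|p₁ × p₂|.
Here n̂_z ≈ +0.832; the vertex latitude is φ_max = arccos|n̂_z| ≈ 33.7°.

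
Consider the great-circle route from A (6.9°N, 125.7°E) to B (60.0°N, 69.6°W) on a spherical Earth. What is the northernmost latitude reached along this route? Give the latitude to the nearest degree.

≈ 82°N

The great circle lies in the plane with unit normal n̂ = (p₁ × p₂)/|p₁ × p₂|.
Here n̂_z ≈ +0.141; the vertex latitude is φ_max = arccos|n̂_z| ≈ 81.9°.
Check via Clairaut: cos φ_max = |cos φ₁| · sin C = cos(6.9°)·sin(8.2°) ≈ 0.141, again giving ≈ 81.9°.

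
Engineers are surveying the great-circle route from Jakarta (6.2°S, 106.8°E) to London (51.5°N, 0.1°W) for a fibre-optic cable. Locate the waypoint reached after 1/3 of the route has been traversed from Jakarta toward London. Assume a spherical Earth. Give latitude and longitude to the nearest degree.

≈ 21°N, 84°E

From cos δ = sin φ₁ sin φ₂ + cos φ₁ cos φ₂ cos Δλ, the central angle is δ ≈ 1.838 rad (105.3°).
Interpolate at f = 1/3 with slerp weights a = sin((1−f)δ)/sin δ ≈ 0.976, b = sin(fδ)/sin δ ≈ 0.596.
p = a·p₁ + b·p₂ ≈ (0.091, 0.928, 0.361); φ = arcsin(p_z) ≈ 21.18°, λ = atan2(p_y, p_x) ≈ 84.41°.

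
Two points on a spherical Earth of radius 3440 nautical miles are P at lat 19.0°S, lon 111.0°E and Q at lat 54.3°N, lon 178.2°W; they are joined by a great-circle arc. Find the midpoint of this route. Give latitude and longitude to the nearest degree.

Convert each endpoint to a unit vector on the sphere (x = cos φ cos λ, y = cos φ sin λ, z = sin φ).
The central angle between the endpoints is δ = arccos(p₁·p₂) ≈ 1.654 rad (94.8°).
Interpolate at f = 1/2 with slerp weights a = sin((1−f)δ)/sin δ ≈ 0.738, b = sin(fδ)/sin δ ≈ 0.738.
p = a·p₁ + b·p₂ ≈ (-0.681, 0.638, 0.359); φ = arcsin(p_z) ≈ 21.05°, λ = atan2(p_y, p_x) ≈ 136.85°.

≈ lat 21°N, lon 137°E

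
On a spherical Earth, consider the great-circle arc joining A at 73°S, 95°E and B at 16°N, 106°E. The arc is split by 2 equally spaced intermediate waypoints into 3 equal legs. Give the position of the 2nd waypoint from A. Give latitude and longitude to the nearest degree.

≈ 14°S, 104°E

Write both endpoints as unit vectors p₁, p₂ with components (cos φ cos λ, cos φ sin λ, sin φ).
The central angle between the endpoints is δ = arccos(p₁·p₂) ≈ 1.559 rad (89.3°).
Interpolate at f = 2/3 with slerp weights a = sin((1−f)δ)/sin δ ≈ 0.496, b = sin(fδ)/sin δ ≈ 0.862.
p = a·p₁ + b·p₂ ≈ (-0.241, 0.941, -0.237); φ = arcsin(p_z) ≈ -13.72°, λ = atan2(p_y, p_x) ≈ 104.37°.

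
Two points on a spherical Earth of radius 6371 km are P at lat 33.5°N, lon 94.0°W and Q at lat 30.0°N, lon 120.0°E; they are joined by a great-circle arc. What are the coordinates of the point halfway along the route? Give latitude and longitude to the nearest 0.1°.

The haversine formula gives a central angle δ ≈ 1.899 rad (108.8°) between the endpoints.
Interpolate at f = 1/2 with slerp weights a = sin((1−f)δ)/sin δ ≈ 0.859, b = sin(fδ)/sin δ ≈ 0.859.
p = a·p₁ + b·p₂ ≈ (-0.422, -0.070, 0.904); φ = arcsin(p_z) ≈ 64.67°, λ = atan2(p_y, p_x) ≈ -170.54°.

≈ lat 64.7°N, lon 170.5°W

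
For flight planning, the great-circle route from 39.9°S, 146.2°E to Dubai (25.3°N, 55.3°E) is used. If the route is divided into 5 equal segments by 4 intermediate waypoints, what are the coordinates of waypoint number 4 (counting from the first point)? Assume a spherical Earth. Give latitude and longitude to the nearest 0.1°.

From cos δ = sin φ₁ sin φ₂ + cos φ₁ cos φ₂ cos Δλ, the central angle is δ ≈ 1.860 rad (106.6°).
Interpolate at f = 4/5 with slerp weights a = sin((1−f)δ)/sin δ ≈ 0.379, b = sin(fδ)/sin δ ≈ 1.040.
p = a·p₁ + b·p₂ ≈ (0.293, 0.935, 0.201); φ = arcsin(p_z) ≈ 11.60°, λ = atan2(p_y, p_x) ≈ 72.57°.

≈ 11.6°N, 72.6°E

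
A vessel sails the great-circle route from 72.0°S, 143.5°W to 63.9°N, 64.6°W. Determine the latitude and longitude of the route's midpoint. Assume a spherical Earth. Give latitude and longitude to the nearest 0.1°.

Convert each endpoint to a unit vector on the sphere (x = cos φ cos λ, y = cos φ sin λ, z = sin φ).
The central angle between the endpoints is δ = arccos(p₁·p₂) ≈ 2.546 rad (145.9°).
Interpolate at f = 1/2 with slerp weights a = sin((1−f)δ)/sin δ ≈ 1.704, b = sin(fδ)/sin δ ≈ 1.704.
p = a·p₁ + b·p₂ ≈ (-0.102, -0.991, -0.090); φ = arcsin(p_z) ≈ -5.19°, λ = atan2(p_y, p_x) ≈ -95.86°.

≈ 5.2°S, 95.9°W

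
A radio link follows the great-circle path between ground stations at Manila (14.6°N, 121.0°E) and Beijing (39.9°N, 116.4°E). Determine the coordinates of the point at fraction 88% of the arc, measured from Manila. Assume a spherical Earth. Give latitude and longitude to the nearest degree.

Write both endpoints as unit vectors p₁, p₂ with components (cos φ cos λ, cos φ sin λ, sin φ).
The central angle between the endpoints is δ = arccos(p₁·p₂) ≈ 0.447 rad (25.6°).
Interpolate at f = 0.88 with slerp weights a = sin((1−f)δ)/sin δ ≈ 0.124, b = sin(fδ)/sin δ ≈ 0.887.
p = a·p₁ + b·p₂ ≈ (-0.364, 0.712, 0.600); φ = arcsin(p_z) ≈ 36.87°, λ = atan2(p_y, p_x) ≈ 117.09°.

≈ (37°N, 117°E)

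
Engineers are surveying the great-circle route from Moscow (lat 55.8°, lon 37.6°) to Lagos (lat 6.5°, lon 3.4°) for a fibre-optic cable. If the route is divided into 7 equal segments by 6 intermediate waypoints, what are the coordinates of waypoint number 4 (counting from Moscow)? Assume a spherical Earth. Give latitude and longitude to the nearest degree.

The haversine formula gives a central angle δ ≈ 0.982 rad (56.3°) between the endpoints.
Interpolate at f = 4/7 with slerp weights a = sin((1−f)δ)/sin δ ≈ 0.491, b = sin(fδ)/sin δ ≈ 0.640.
p = a·p₁ + b·p₂ ≈ (0.853, 0.206, 0.479); φ = arcsin(p_z) ≈ 28.60°, λ = atan2(p_y, p_x) ≈ 13.58°.

≈ lat 29°, lon 14°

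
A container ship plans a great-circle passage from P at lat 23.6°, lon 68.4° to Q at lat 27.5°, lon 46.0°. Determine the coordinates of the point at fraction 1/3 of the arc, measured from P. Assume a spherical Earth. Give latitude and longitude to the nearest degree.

Write both endpoints as unit vectors p₁, p₂ with components (cos φ cos λ, cos φ sin λ, sin φ).
The central angle between the endpoints is δ = arccos(p₁·p₂) ≈ 0.359 rad (20.6°).
Interpolate at f = 1/3 with slerp weights a = sin((1−f)δ)/sin δ ≈ 0.675, b = sin(fδ)/sin δ ≈ 0.340.
p = a·p₁ + b·p₂ ≈ (0.437, 0.792, 0.427); φ = arcsin(p_z) ≈ 25.28°, λ = atan2(p_y, p_x) ≈ 61.10°.

≈ lat 25°, lon 61°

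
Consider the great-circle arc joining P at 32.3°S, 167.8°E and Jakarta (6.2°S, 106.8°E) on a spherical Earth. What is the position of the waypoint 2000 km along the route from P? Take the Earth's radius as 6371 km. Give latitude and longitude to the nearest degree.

The haversine formula gives a central angle δ ≈ 1.087 rad (62.3°) between the endpoints. The total great-circle distance is δ·R ≈ 1.087 × 6371 ≈ 6926 km, so the target fraction is f = 2000/6926 ≈ 0.289.
Interpolate at f ≈ 0.289 with slerp weights a = sin((1−f)δ)/sin δ ≈ 0.789, b = sin(fδ)/sin δ ≈ 0.349.
p = a·p₁ + b·p₂ ≈ (-0.752, 0.473, -0.459); φ = arcsin(p_z) ≈ -27.34°, λ = atan2(p_y, p_x) ≈ 147.84°.

≈ 27°S, 148°E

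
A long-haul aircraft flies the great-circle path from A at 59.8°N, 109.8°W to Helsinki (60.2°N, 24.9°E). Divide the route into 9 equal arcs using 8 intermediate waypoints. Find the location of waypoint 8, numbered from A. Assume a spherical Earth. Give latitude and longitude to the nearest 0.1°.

≈ 65.6°N, 18.5°E

Convert each endpoint to a unit vector on the sphere (x = cos φ cos λ, y = cos φ sin λ, z = sin φ).
The central angle between the endpoints is δ = arccos(p₁·p₂) ≈ 0.959 rad (55.0°).
Interpolate at f = 8/9 with slerp weights a = sin((1−f)δ)/sin δ ≈ 0.130, b = sin(fδ)/sin δ ≈ 0.920.
p = a·p₁ + b·p₂ ≈ (0.392, 0.131, 0.910); φ = arcsin(p_z) ≈ 65.56°, λ = atan2(p_y, p_x) ≈ 18.45°.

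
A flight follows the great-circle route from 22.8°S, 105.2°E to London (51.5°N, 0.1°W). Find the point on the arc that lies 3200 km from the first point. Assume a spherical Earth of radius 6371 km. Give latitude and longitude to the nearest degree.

≈ 1°S, 86°E

The haversine formula gives a central angle δ ≈ 2.043 rad (117.0°) between the endpoints. The total great-circle distance is δ·R ≈ 2.043 × 6371 ≈ 13015 km, so the target fraction is f = 3200/13015 ≈ 0.246.
Interpolate at f ≈ 0.246 with slerp weights a = sin((1−f)δ)/sin δ ≈ 1.122, b = sin(fδ)/sin δ ≈ 0.541.
p = a·p₁ + b·p₂ ≈ (0.065, 0.998, -0.012); φ = arcsin(p_z) ≈ -0.68°, λ = atan2(p_y, p_x) ≈ 86.26°.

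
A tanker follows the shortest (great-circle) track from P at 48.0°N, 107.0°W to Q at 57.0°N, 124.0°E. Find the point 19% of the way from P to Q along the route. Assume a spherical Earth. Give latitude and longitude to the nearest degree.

≈ 59°N, 118°W

Convert each endpoint to a unit vector on the sphere (x = cos φ cos λ, y = cos φ sin λ, z = sin φ).
The central angle between the endpoints is δ = arccos(p₁·p₂) ≈ 1.166 rad (66.8°).
Interpolate at f = 0.19 with slerp weights a = sin((1−f)δ)/sin δ ≈ 0.881, b = sin(fδ)/sin δ ≈ 0.239.
p = a·p₁ + b·p₂ ≈ (-0.245, -0.456, 0.855); φ = arcsin(p_z) ≈ 58.81°, λ = atan2(p_y, p_x) ≈ -118.27°.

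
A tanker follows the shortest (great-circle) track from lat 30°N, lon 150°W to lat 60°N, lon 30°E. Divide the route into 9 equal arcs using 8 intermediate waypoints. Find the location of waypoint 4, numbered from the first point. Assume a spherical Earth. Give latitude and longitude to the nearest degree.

Write both endpoints as unit vectors p₁, p₂ with components (cos φ cos λ, cos φ sin λ, sin φ).
The central angle between the endpoints is δ = arccos(p₁·p₂) ≈ 1.571 rad (90.0°).
Interpolate at f = 4/9 with slerp weights a = sin((1−f)δ)/sin δ ≈ 0.766, b = sin(fδ)/sin δ ≈ 0.643.
p = a·p₁ + b·p₂ ≈ (-0.296, -0.171, 0.940); φ = arcsin(p_z) ≈ 70.00°, λ = atan2(p_y, p_x) ≈ -150.00°.

≈ lat 70°N, lon 150°W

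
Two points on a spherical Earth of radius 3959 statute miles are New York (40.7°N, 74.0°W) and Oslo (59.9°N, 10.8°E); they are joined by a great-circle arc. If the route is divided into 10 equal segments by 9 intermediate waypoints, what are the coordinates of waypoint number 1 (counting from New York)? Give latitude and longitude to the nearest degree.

≈ 45°N, 69°W

The haversine formula gives a central angle δ ≈ 0.929 rad (53.2°) between the endpoints.
Interpolate at f = 1/10 with slerp weights a = sin((1−f)δ)/sin δ ≈ 0.926, b = sin(fδ)/sin δ ≈ 0.116.
p = a·p₁ + b·p₂ ≈ (0.251, -0.664, 0.704); φ = arcsin(p_z) ≈ 44.77°, λ = atan2(p_y, p_x) ≈ -69.33°.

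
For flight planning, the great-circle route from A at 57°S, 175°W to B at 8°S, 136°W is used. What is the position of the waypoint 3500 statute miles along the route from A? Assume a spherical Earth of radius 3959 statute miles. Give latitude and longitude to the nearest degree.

≈ 14°S, 139°W

The haversine formula gives a central angle δ ≈ 1.005 rad (57.6°) between the endpoints. The total great-circle distance is δ·R ≈ 1.005 × 3959 ≈ 3980 mi, so the target fraction is f = 3500/3980 ≈ 0.879.
Interpolate at f ≈ 0.879 with slerp weights a = sin((1−f)δ)/sin δ ≈ 0.143, b = sin(fδ)/sin δ ≈ 0.916.
p = a·p₁ + b·p₂ ≈ (-0.730, -0.637, -0.248); φ = arcsin(p_z) ≈ -14.33°, λ = atan2(p_y, p_x) ≈ -138.90°.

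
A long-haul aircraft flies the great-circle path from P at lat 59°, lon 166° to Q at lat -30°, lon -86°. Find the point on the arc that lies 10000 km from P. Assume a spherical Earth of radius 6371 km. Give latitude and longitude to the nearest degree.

Convert each endpoint to a unit vector on the sphere (x = cos φ cos λ, y = cos φ sin λ, z = sin φ).
The central angle between the endpoints is δ = arccos(p₁·p₂) ≈ 2.173 rad (124.5°). The total great-circle distance is δ·R ≈ 2.173 × 6371 ≈ 13844 km, so the target fraction is f = 10000/13844 ≈ 0.722.
Interpolate at f ≈ 0.722 with slerp weights a = sin((1−f)δ)/sin δ ≈ 0.688, b = sin(fδ)/sin δ ≈ 1.213.
p = a·p₁ + b·p₂ ≈ (-0.271, -0.963, -0.017); φ = arcsin(p_z) ≈ -0.95°, λ = atan2(p_y, p_x) ≈ -105.71°.

≈ lat -1°, lon -106°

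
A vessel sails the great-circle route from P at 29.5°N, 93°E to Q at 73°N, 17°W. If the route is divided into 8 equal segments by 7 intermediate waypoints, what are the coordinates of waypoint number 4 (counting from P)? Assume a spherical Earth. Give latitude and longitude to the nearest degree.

≈ 61°N, 73°E

Convert each endpoint to a unit vector on the sphere (x = cos φ cos λ, y = cos φ sin λ, z = sin φ).
The central angle between the endpoints is δ = arccos(p₁·p₂) ≈ 1.177 rad (67.4°).
Interpolate at f = 4/8 with slerp weights a = sin((1−f)δ)/sin δ ≈ 0.601, b = sin(fδ)/sin δ ≈ 0.601.
p = a·p₁ + b·p₂ ≈ (0.141, 0.471, 0.871); φ = arcsin(p_z) ≈ 60.55°, λ = atan2(p_y, p_x) ≈ 73.37°.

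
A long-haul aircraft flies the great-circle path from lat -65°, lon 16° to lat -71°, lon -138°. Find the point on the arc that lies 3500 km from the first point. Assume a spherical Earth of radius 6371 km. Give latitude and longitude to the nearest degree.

Convert each endpoint to a unit vector on the sphere (x = cos φ cos λ, y = cos φ sin λ, z = sin φ).
The central angle between the endpoints is δ = arccos(p₁·p₂) ≈ 0.748 rad (42.8°). The total great-circle distance is δ·R ≈ 0.748 × 6371 ≈ 4764 km, so the target fraction is f = 3500/4764 ≈ 0.735.
Interpolate at f ≈ 0.735 with slerp weights a = sin((1−f)δ)/sin δ ≈ 0.290, b = sin(fδ)/sin δ ≈ 0.768.
p = a·p₁ + b·p₂ ≈ (-0.068, -0.134, -0.989); φ = arcsin(p_z) ≈ -81.38°, λ = atan2(p_y, p_x) ≈ -117.01°.

≈ lat -81°, lon -117°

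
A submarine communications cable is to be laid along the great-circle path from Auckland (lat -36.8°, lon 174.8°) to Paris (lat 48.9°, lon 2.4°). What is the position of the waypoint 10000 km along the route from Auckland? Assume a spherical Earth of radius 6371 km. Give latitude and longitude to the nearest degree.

From cos δ = sin φ₁ sin φ₂ + cos φ₁ cos φ₂ cos Δλ, the central angle is δ ≈ 2.909 rad (166.7°). The total great-circle distance is δ·R ≈ 2.909 × 6371 ≈ 18536 km, so the target fraction is f = 10000/18536 ≈ 0.540.
Interpolate at f ≈ 0.540 with slerp weights a = sin((1−f)δ)/sin δ ≈ 4.230, b = sin(fδ)/sin δ ≈ 4.345.
p = a·p₁ + b·p₂ ≈ (-0.519, 0.427, 0.741); φ = arcsin(p_z) ≈ 47.79°, λ = atan2(p_y, p_x) ≈ 140.58°.

≈ lat 48°, lon 141°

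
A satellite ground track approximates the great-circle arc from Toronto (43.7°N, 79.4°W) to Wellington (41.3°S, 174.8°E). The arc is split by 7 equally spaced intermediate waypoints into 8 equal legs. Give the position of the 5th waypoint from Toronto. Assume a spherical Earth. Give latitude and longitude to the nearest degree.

The haversine formula gives a central angle δ ≈ 2.219 rad (127.1°) between the endpoints.
Interpolate at f = 5/8 with slerp weights a = sin((1−f)δ)/sin δ ≈ 0.928, b = sin(fδ)/sin δ ≈ 1.233.
p = a·p₁ + b·p₂ ≈ (-0.799, -0.575, -0.173); φ = arcsin(p_z) ≈ -9.97°, λ = atan2(p_y, p_x) ≈ -144.26°.

≈ (10°S, 144°W)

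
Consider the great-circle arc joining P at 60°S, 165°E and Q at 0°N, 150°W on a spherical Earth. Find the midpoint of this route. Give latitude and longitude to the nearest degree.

≈ 32°S, 165°W

The haversine formula gives a central angle δ ≈ 1.209 rad (69.3°) between the endpoints.
Interpolate at f = 1/2 with slerp weights a = sin((1−f)δ)/sin δ ≈ 0.608, b = sin(fδ)/sin δ ≈ 0.608.
p = a·p₁ + b·p₂ ≈ (-0.820, -0.225, -0.526); φ = arcsin(p_z) ≈ -31.76°, λ = atan2(p_y, p_x) ≈ -164.64°.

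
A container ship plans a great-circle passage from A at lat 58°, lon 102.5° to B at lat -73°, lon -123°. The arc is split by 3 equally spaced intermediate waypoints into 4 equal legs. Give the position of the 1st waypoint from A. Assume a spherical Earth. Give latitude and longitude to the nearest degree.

From cos δ = sin φ₁ sin φ₂ + cos φ₁ cos φ₂ cos Δλ, the central angle is δ ≈ 2.738 rad (156.9°).
Interpolate at f = 1/4 with slerp weights a = sin((1−f)δ)/sin δ ≈ 2.255, b = sin(fδ)/sin δ ≈ 1.609.
p = a·p₁ + b·p₂ ≈ (-0.515, 0.772, 0.373); φ = arcsin(p_z) ≈ 21.91°, λ = atan2(p_y, p_x) ≈ 123.70°.

≈ lat 22°, lon 124°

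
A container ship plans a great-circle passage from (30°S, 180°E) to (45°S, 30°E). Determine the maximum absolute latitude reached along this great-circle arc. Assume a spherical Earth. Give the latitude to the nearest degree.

≈ 72°S

The great circle lies in the plane with unit normal n̂ = (p₁ × p₂)/|p₁ × p₂|.
Here n̂_z ≈ -0.311; the vertex latitude is φ_max = arccos|n̂_z| ≈ 71.9°.
Check via Clairaut: cos φ_max = |cos φ₁| · sin C = cos(30.0°)·sin(158.9°) ≈ 0.311, again giving ≈ 71.9°.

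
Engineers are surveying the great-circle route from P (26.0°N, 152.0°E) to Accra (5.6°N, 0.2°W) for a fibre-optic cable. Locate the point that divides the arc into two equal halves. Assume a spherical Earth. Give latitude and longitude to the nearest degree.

Convert each endpoint to a unit vector on the sphere (x = cos φ cos λ, y = cos φ sin λ, z = sin φ).
The central angle between the endpoints is δ = arccos(p₁·p₂) ≈ 2.417 rad (138.5°).
Interpolate at f = 1/2 with slerp weights a = sin((1−f)δ)/sin δ ≈ 1.410, b = sin(fδ)/sin δ ≈ 1.410.
p = a·p₁ + b·p₂ ≈ (0.284, 0.590, 0.756); φ = arcsin(p_z) ≈ 49.08°, λ = atan2(p_y, p_x) ≈ 64.27°.

≈ (49°N, 64°E)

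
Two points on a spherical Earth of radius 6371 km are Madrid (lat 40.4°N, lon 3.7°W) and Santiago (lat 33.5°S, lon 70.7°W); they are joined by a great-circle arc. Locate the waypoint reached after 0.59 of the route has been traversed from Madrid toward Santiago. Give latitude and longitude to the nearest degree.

≈ lat 3°S, lon 44°W

Write both endpoints as unit vectors p₁, p₂ with components (cos φ cos λ, cos φ sin λ, sin φ).
The central angle between the endpoints is δ = arccos(p₁·p₂) ≈ 1.681 rad (96.3°).
Interpolate at f = 0.59 with slerp weights a = sin((1−f)δ)/sin δ ≈ 0.640, b = sin(fδ)/sin δ ≈ 0.842.
p = a·p₁ + b·p₂ ≈ (0.718, -0.694, -0.050); φ = arcsin(p_z) ≈ -2.87°, λ = atan2(p_y, p_x) ≈ -44.02°.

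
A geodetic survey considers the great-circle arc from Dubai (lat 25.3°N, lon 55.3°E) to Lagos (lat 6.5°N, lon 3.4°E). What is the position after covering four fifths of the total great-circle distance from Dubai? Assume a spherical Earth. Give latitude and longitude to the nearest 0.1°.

Write both endpoints as unit vectors p₁, p₂ with components (cos φ cos λ, cos φ sin λ, sin φ).
The central angle between the endpoints is δ = arccos(p₁·p₂) ≈ 0.924 rad (52.9°).
Interpolate at f = 4/5 with slerp weights a = sin((1−f)δ)/sin δ ≈ 0.230, b = sin(fδ)/sin δ ≈ 0.844.
p = a·p₁ + b·p₂ ≈ (0.956, 0.221, 0.194); φ = arcsin(p_z) ≈ 11.18°, λ = atan2(p_y, p_x) ≈ 13.01°.

≈ lat 11.2°N, lon 13.0°E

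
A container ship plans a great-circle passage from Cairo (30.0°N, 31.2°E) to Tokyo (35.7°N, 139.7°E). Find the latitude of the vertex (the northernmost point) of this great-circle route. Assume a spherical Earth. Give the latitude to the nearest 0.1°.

≈ 48.0°N

The great circle lies in the plane with unit normal n̂ = (p₁ × p₂)/|p₁ × p₂|.
Here n̂_z ≈ +0.669; the vertex latitude is φ_max = arccos|n̂_z| ≈ 48.0°.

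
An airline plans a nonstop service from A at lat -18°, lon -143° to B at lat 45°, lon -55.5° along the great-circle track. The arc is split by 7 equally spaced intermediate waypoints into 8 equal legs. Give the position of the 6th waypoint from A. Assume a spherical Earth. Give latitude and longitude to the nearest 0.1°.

Convert each endpoint to a unit vector on the sphere (x = cos φ cos λ, y = cos φ sin λ, z = sin φ).
The central angle between the endpoints is δ = arccos(p₁·p₂) ≈ 1.761 rad (100.9°).
Interpolate at f = 6/8 with slerp weights a = sin((1−f)δ)/sin δ ≈ 0.434, b = sin(fδ)/sin δ ≈ 0.987.
p = a·p₁ + b·p₂ ≈ (0.066, -0.823, 0.564); φ = arcsin(p_z) ≈ 34.31°, λ = atan2(p_y, p_x) ≈ -85.45°.

≈ lat 34.3°, lon -85.4°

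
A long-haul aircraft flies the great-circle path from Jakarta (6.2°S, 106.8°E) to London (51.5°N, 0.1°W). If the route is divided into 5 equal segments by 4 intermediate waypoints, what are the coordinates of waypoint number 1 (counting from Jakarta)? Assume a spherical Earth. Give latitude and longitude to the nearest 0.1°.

The haversine formula gives a central angle δ ≈ 1.838 rad (105.3°) between the endpoints.
Interpolate at f = 1/5 with slerp weights a = sin((1−f)δ)/sin δ ≈ 1.032, b = sin(fδ)/sin δ ≈ 0.373.
p = a·p₁ + b·p₂ ≈ (-0.064, 0.982, 0.180); φ = arcsin(p_z) ≈ 10.39°, λ = atan2(p_y, p_x) ≈ 93.76°.

≈ 10.4°N, 93.8°E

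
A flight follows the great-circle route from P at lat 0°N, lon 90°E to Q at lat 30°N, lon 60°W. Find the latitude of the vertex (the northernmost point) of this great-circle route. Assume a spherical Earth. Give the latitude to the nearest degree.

≈ 49°N

The great circle lies in the plane with unit normal n̂ = (p₁ × p₂)/|p₁ × p₂|.
Here n̂_z ≈ -0.655; the vertex latitude is φ_max = arccos|n̂_z| ≈ 49.1°.
Check via Clairaut: cos φ_max = |cos φ₁| · sin C = cos(0.0°)·sin(40.9°) ≈ 0.655, again giving ≈ 49.1°.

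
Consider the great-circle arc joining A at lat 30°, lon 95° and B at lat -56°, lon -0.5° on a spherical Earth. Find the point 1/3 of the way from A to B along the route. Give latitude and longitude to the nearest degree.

≈ lat -2°, lon 72°

The haversine formula gives a central angle δ ≈ 2.050 rad (117.4°) between the endpoints.
Interpolate at f = 1/3 with slerp weights a = sin((1−f)δ)/sin δ ≈ 1.103, b = sin(fδ)/sin δ ≈ 0.711.
p = a·p₁ + b·p₂ ≈ (0.315, 0.948, -0.038); φ = arcsin(p_z) ≈ -2.18°, λ = atan2(p_y, p_x) ≈ 71.65°.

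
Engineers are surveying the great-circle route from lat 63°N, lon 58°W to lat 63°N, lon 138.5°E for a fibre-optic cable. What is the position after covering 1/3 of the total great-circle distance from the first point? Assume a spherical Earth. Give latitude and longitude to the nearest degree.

Convert each endpoint to a unit vector on the sphere (x = cos φ cos λ, y = cos φ sin λ, z = sin φ).
The central angle between the endpoints is δ = arccos(p₁·p₂) ≈ 0.932 rad (53.4°).
Interpolate at f = 1/3 with slerp weights a = sin((1−f)δ)/sin δ ≈ 0.725, b = sin(fδ)/sin δ ≈ 0.381.
p = a·p₁ + b·p₂ ≈ (0.045, -0.165, 0.985); φ = arcsin(p_z) ≈ 80.17°, λ = atan2(p_y, p_x) ≈ -74.72°.

≈ lat 80°N, lon 75°W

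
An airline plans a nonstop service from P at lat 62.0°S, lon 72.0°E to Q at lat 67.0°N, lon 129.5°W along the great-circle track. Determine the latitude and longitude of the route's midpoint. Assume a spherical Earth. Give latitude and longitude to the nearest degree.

≈ lat 12°N, lon 126°E

Write both endpoints as unit vectors p₁, p₂ with components (cos φ cos λ, cos φ sin λ, sin φ).
The central angle between the endpoints is δ = arccos(p₁·p₂) ≈ 2.959 rad (169.6°).
Interpolate at f = 1/2 with slerp weights a = sin((1−f)δ)/sin δ ≈ 5.493, b = sin(fδ)/sin δ ≈ 5.493.
p = a·p₁ + b·p₂ ≈ (-0.568, 0.797, 0.206); φ = arcsin(p_z) ≈ 11.91°, λ = atan2(p_y, p_x) ≈ 125.51°.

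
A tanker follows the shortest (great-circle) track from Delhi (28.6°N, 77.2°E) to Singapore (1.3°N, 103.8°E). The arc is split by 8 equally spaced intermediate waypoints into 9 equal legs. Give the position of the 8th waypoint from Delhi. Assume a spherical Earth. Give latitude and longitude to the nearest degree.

From cos δ = sin φ₁ sin φ₂ + cos φ₁ cos φ₂ cos Δλ, the central angle is δ ≈ 0.651 rad (37.3°).
Interpolate at f = 8/9 with slerp weights a = sin((1−f)δ)/sin δ ≈ 0.119, b = sin(fδ)/sin δ ≈ 0.902.
p = a·p₁ + b·p₂ ≈ (-0.192, 0.978, 0.078); φ = arcsin(p_z) ≈ 4.45°, λ = atan2(p_y, p_x) ≈ 101.10°.

≈ (4°N, 101°E)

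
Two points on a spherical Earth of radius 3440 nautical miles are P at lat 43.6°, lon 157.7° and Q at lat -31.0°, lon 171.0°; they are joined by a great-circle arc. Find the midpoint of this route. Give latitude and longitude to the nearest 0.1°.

≈ lat 6.3°, lon 164.9°

Convert each endpoint to a unit vector on the sphere (x = cos φ cos λ, y = cos φ sin λ, z = sin φ).
The central angle between the endpoints is δ = arccos(p₁·p₂) ≈ 1.319 rad (75.6°).
Interpolate at f = 1/2 with slerp weights a = sin((1−f)δ)/sin δ ≈ 0.633, b = sin(fδ)/sin δ ≈ 0.633.
p = a·p₁ + b·p₂ ≈ (-0.960, 0.259, 0.110); φ = arcsin(p_z) ≈ 6.34°, λ = atan2(p_y, p_x) ≈ 164.91°.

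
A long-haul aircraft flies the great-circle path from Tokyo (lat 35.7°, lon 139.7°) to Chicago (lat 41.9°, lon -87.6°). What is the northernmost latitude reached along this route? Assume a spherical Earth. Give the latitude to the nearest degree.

≈ 64°

The great circle lies in the plane with unit normal n̂ = (p₁ × p₂)/|p₁ × p₂|.
Here n̂_z ≈ +0.444; the vertex latitude is φ_max = arccos|n̂_z| ≈ 63.6°.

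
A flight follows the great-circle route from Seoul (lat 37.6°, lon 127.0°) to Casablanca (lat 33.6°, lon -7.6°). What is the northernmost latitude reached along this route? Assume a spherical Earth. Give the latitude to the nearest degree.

≈ 62°

The great circle lies in the plane with unit normal n̂ = (p₁ × p₂)/|p₁ × p₂|.
Here n̂_z ≈ -0.474; the vertex latitude is φ_max = arccos|n̂_z| ≈ 61.7°.
Check via Clairaut: cos φ_max = |cos φ₁| · sin C = cos(37.6°)·sin(36.7°) ≈ 0.474, again giving ≈ 61.7°.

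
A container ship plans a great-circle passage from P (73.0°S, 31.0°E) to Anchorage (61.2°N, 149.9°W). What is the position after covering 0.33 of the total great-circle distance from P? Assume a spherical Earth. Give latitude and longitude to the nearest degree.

The haversine formula gives a central angle δ ≈ 2.936 rad (168.2°) between the endpoints.
Interpolate at f = 0.33 with slerp weights a = sin((1−f)δ)/sin δ ≈ 4.510, b = sin(fδ)/sin δ ≈ 4.029.
p = a·p₁ + b·p₂ ≈ (-0.549, -0.294, -0.782); φ = arcsin(p_z) ≈ -51.48°, λ = atan2(p_y, p_x) ≈ -151.81°.

≈ (51°S, 152°W)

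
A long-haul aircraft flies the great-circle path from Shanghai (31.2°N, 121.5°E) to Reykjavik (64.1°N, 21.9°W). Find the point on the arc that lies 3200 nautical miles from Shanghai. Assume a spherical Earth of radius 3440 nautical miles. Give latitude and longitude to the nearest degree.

≈ (76°N, 59°E)

From cos δ = sin φ₁ sin φ₂ + cos φ₁ cos φ₂ cos Δλ, the central angle is δ ≈ 1.404 rad (80.4°). The total great-circle distance is δ·R ≈ 1.404 × 3440 ≈ 4830 nmi, so the target fraction is f = 3200/4830 ≈ 0.663.
Interpolate at f ≈ 0.663 with slerp weights a = sin((1−f)δ)/sin δ ≈ 0.463, b = sin(fδ)/sin δ ≈ 0.813.
p = a·p₁ + b·p₂ ≈ (0.123, 0.205, 0.971); φ = arcsin(p_z) ≈ 76.18°, λ = atan2(p_y, p_x) ≈ 59.08°.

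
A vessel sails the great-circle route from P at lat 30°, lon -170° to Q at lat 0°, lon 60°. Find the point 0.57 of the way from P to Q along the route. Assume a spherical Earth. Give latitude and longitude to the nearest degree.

≈ lat 29°, lon 107°

Write both endpoints as unit vectors p₁, p₂ with components (cos φ cos λ, cos φ sin λ, sin φ).
The central angle between the endpoints is δ = arccos(p₁·p₂) ≈ 2.161 rad (123.8°).
Interpolate at f = 0.57 with slerp weights a = sin((1−f)δ)/sin δ ≈ 0.964, b = sin(fδ)/sin δ ≈ 1.135.
p = a·p₁ + b·p₂ ≈ (-0.255, 0.838, 0.482); φ = arcsin(p_z) ≈ 28.83°, λ = atan2(p_y, p_x) ≈ 106.92°.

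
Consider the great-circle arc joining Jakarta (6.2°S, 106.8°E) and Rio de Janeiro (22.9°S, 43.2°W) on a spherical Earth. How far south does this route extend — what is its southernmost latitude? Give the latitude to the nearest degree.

≈ 46°S

The great circle lies in the plane with unit normal n̂ = (p₁ × p₂)/|p₁ × p₂|.
Here n̂_z ≈ -0.694; the vertex latitude is φ_max = arccos|n̂_z| ≈ 46.1°.
Check via Clairaut: cos φ_max = |cos φ₁| · sin C = cos(6.2°)·sin(135.8°) ≈ 0.694, again giving ≈ 46.1°.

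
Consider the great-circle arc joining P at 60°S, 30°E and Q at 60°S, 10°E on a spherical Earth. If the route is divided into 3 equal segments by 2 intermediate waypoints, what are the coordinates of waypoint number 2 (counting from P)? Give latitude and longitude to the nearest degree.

≈ 60°S, 17°E

Convert each endpoint to a unit vector on the sphere (x = cos φ cos λ, y = cos φ sin λ, z = sin φ).
The central angle between the endpoints is δ = arccos(p₁·p₂) ≈ 0.174 rad (10.0°).
Interpolate at f = 2/3 with slerp weights a = sin((1−f)δ)/sin δ ≈ 0.335, b = sin(fδ)/sin δ ≈ 0.669.
p = a·p₁ + b·p₂ ≈ (0.474, 0.142, -0.869); φ = arcsin(p_z) ≈ -60.34°, λ = atan2(p_y, p_x) ≈ 16.64°.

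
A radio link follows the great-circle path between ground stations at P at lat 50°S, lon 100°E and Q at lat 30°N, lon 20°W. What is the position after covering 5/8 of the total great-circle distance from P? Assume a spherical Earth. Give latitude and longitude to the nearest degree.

Convert each endpoint to a unit vector on the sphere (x = cos φ cos λ, y = cos φ sin λ, z = sin φ).
The central angle between the endpoints is δ = arccos(p₁·p₂) ≈ 2.293 rad (131.4°).
Interpolate at f = 5/8 with slerp weights a = sin((1−f)δ)/sin δ ≈ 1.010, b = sin(fδ)/sin δ ≈ 1.321.
p = a·p₁ + b·p₂ ≈ (0.962, 0.248, -0.114); φ = arcsin(p_z) ≈ -6.53°, λ = atan2(p_y, p_x) ≈ 14.48°.

≈ lat 7°S, lon 14°E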